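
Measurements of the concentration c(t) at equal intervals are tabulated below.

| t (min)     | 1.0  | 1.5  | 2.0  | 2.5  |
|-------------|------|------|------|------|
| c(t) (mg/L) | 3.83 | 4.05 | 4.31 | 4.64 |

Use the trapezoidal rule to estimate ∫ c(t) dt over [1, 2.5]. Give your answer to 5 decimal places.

h = 0.5, n = 3.
(h/2)·[y₀ + 2y₁ + 2y₂ + y₃] = 0.25·(25.19) = 6.29750.

6.29750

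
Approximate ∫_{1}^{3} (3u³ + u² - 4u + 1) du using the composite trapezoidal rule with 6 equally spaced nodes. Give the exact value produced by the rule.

55.68

h = (3 − 1)/5 = 0.4.
Nodes u₀,…,u₅ = 1, 1.4, 1.8, 2.2, 2.6, 3.
f(u) = 3u³ + u² - 4u + 1: f₀=1, f₁=5.592, f₂=14.536, f₃=28.984, f₄=50.088, f₅=79.
(h/2)·[f₀ + 2f₁ + 2f₂ + 2f₃ + 2f₄ + f₅] = 0.2·(278.4) = 55.68.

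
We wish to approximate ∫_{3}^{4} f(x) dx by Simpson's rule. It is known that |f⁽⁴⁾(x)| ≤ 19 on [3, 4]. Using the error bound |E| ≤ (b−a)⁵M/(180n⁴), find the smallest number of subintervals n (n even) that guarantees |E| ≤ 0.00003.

Need 19/(180n⁴) ≤ 0.00003.
n⁴ ≥ 19/(180·0.00003) = 3518.52 ⇒ n ≥ 7.7018, so the smallest even n is 8. (n must be even for Simpson's rule.)

8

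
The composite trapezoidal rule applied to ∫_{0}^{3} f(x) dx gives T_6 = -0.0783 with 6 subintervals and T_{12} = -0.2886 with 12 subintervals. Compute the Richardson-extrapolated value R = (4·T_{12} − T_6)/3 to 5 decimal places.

-0.35870

R = (4·T_{12} − T_6) / 3 = (4·(-0.2886) − (-0.0783))/3 = (-1.0761)/3 = -0.35870.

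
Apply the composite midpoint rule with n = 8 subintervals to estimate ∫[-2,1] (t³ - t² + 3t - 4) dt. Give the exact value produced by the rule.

-23.162109375

h = (1 − (-2))/8 = 0.375.
Midpoints m₁,…,m₈ = -1.8125, -1.4375, -1.0625, -0.6875, -0.3125, 0.0625, 0.4375, 0.8125.
f(m₁)=-18.677001953125, f(m₂)=-13.349365234375, f(m₃)=-9.515869140625, f(m₄)=-6.860107421875, f(m₅)=-5.065673828125, f(m₆)=-3.816162109375, f(m₇)=-2.795166015625, f(m₈)=-1.686279296875.
h·[f(m₁) + f(m₂) + f(m₃) + f(m₄) + f(m₅) + f(m₆) + f(m₇) + f(m₈)] = 0.375·(-61.765625) = -23.162109375.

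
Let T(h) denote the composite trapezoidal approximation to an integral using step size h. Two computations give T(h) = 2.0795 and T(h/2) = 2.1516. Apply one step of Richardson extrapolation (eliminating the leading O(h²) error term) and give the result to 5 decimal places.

2.17563

R = (4·T(h/2) − T(h)) / 3 = (4·2.1516 − 2.0795)/3 = (6.5269)/3 = 2.17563.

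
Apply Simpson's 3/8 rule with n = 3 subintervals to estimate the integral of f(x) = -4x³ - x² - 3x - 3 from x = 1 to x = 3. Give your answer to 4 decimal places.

-106.6667

h = (3 − 1)/3 = 0.666667.
Nodes x₀,…,x₃ = 1, 1.666667, 2.333333, 3.
f(x) = -4x³ - x² - 3x - 3: f₀=-11, f₁=-29.296296, f₂=-66.259259, f₃=-129.
(3h/8)·[f₀ + 3f₁ + 3f₂ + f₃] = 0.25·(-426.666667) = -106.6667.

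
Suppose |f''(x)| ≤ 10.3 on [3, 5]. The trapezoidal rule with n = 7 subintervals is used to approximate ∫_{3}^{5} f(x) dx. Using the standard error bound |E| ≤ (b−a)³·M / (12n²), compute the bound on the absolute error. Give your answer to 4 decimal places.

0.1401

|E| ≤ (2)³·10.3 / (12·7²) = 82.4/588 = 0.1401.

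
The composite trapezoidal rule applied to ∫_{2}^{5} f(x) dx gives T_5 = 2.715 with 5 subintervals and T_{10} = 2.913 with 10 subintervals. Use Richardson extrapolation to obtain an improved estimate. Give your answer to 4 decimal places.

R = (4·T_{10} − T_5) / 3 = (4·2.913 − 2.715)/3 = (8.937)/3 = 2.9790.

2.9790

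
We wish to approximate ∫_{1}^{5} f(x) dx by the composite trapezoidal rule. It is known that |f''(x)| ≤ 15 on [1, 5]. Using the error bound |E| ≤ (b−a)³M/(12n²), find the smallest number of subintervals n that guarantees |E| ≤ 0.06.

Need 960/(12n²) ≤ 0.06.
n² ≥ 960/(12·0.06) = 1333.33 ⇒ n ≥ 36.5148, so the smallest n is 37.

37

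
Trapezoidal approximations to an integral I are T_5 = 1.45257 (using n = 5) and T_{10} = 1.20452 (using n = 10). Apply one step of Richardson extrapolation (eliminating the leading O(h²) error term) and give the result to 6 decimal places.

1.121837

R = (4·T_{10} − T_5) / 3 = (4·1.20452 − 1.45257)/3 = (3.36551)/3 = 1.121837.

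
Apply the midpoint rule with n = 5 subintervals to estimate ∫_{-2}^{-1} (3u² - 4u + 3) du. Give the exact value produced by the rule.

h = (-1 − (-2))/5 = 0.2.
Midpoints m₁,…,m₅ = -1.9, -1.7, -1.5, -1.3, -1.1.
f(m₁)=21.43, f(m₂)=18.47, f(m₃)=15.75, f(m₄)=13.27, f(m₅)=11.03.
h·[f(m₁) + f(m₂) + f(m₃) + f(m₄) + f(m₅)] = 0.2·(79.95) = 15.99.

15.99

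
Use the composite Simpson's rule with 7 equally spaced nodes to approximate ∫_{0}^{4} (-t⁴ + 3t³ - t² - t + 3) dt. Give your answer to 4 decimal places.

-30.2387

h = (4 − 0)/6 = 0.666667.
Nodes t₀,…,t₆ = 0, 0.666667, 1.333333, 2, 2.666667, 3.333333, 4.
f(t) = -t⁴ + 3t³ - t² - t + 3: f₀=3, f₁=2.580247, f₂=3.839506, f₃=5, f₄=-0.456790, f₅=-23.790123, f₆=-81.
(h/3)·[f₀ + 4f₁ + 2f₂ + 4f₃ + 2f₄ + 4f₅ + f₆] = 0.222222·(-136.074074) = -30.2387.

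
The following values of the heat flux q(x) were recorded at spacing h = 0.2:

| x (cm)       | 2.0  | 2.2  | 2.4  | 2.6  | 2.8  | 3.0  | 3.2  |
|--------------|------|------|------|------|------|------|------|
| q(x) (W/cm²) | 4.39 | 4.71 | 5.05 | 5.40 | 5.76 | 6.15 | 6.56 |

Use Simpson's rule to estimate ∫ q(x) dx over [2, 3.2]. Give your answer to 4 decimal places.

6.5073

h = 0.2, n = 6.
(h/3)·[y₀ + 4y₁ + 2y₂ + 4y₃ + 2y₄ + 4y₅ + y₆] = 0.066667·(97.61) = 6.5073.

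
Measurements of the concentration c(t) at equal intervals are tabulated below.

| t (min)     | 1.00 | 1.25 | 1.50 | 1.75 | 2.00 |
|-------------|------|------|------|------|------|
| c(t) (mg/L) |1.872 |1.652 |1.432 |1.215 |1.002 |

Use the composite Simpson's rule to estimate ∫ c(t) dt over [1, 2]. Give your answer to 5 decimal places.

h = 0.25, n = 4.
(h/3)·[y₀ + 4y₁ + 2y₂ + 4y₃ + y₄] = 0.083333·(17.206) = 1.43383.

1.43383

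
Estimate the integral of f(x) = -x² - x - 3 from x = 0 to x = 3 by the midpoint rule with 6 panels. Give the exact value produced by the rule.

h = (3 − 0)/6 = 0.5.
Midpoints m₁,…,m₆ = 0.25, 0.75, 1.25, 1.75, 2.25, 2.75.
f(m₁)=-3.3125, f(m₂)=-4.3125, f(m₃)=-5.8125, f(m₄)=-7.8125, f(m₅)=-10.3125, f(m₆)=-13.3125.
h·[f(m₁) + f(m₂) + f(m₃) + f(m₄) + f(m₅) + f(m₆)] = 0.5·(-44.875) = -22.4375.

-22.4375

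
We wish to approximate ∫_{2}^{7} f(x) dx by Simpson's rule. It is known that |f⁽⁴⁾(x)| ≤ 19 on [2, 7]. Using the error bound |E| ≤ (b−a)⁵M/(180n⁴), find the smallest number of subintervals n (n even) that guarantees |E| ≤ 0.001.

24

Need 59375/(180n⁴) ≤ 0.001.
n⁴ ≥ 59375/(180·0.001) = 329861 ⇒ n ≥ 23.9653, so the smallest even n is 24. (n must be even for Simpson's rule.)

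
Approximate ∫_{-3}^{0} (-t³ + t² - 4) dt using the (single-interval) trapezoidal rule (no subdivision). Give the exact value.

42

T = (b−a)/2 · [f(-3) + f(0)] = 1.5·[32 + (-4)] = 42.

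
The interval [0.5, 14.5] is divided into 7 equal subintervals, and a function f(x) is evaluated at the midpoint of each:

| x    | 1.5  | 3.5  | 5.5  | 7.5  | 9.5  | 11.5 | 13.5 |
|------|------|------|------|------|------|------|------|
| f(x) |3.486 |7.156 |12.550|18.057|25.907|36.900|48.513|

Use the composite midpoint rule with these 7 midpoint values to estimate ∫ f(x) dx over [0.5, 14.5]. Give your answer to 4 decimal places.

305.1380

h = 2, n = 7.
h·[y(m₁) + y(m₂) + y(m₃) + y(m₄) + y(m₅) + y(m₆) + y(m₇)] = 2·(152.569) = 305.1380.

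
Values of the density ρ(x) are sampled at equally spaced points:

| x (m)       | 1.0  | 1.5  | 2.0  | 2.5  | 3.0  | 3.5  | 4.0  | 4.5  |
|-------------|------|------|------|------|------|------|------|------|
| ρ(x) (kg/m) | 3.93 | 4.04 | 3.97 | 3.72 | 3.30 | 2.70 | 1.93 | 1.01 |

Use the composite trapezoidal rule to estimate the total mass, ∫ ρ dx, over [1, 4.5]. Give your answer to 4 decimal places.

11.0650

h = 0.5, n = 7.
(h/2)·[y₀ + 2y₁ + 2y₂ + 2y₃ + 2y₄ + 2y₅ + 2y₆ + y₇] = 0.25·(44.26) = 11.0650.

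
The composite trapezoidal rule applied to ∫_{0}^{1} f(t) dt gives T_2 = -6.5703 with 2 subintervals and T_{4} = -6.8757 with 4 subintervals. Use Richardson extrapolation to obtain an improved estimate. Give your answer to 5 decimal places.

R = (4·T_{4} − T_2) / 3 = (4·(-6.8757) − (-6.5703))/3 = (-20.9325)/3 = -6.97750.

-6.97750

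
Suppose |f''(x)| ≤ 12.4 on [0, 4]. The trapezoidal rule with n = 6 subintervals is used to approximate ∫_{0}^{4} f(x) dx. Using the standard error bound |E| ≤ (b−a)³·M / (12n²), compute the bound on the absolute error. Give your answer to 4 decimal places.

1.8370

|E| ≤ (4)³·12.4 / (12·6²) = 793.6/432 = 1.8370.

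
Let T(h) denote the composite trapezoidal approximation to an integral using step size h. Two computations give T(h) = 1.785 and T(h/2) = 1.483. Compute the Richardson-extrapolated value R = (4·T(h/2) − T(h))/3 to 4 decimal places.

1.3823

R = (4·T(h/2) − T(h)) / 3 = (4·1.483 − 1.785)/3 = (4.147)/3 = 1.3823.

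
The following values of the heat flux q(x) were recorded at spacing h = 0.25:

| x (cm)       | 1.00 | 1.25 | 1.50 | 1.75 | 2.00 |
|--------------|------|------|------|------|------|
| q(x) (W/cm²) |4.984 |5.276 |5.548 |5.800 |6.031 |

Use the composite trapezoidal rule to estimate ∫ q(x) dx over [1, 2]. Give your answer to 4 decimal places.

h = 0.25, n = 4.
(h/2)·[y₀ + 2y₁ + 2y₂ + 2y₃ + y₄] = 0.125·(44.263) = 5.5329.

5.5329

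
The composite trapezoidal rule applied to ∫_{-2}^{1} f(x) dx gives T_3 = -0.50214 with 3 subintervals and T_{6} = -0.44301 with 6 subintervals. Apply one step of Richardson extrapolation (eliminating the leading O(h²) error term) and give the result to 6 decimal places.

R = (4·T_{6} − T_3) / 3 = (4·(-0.44301) − (-0.50214))/3 = (-1.26990)/3 = -0.423300.

-0.423300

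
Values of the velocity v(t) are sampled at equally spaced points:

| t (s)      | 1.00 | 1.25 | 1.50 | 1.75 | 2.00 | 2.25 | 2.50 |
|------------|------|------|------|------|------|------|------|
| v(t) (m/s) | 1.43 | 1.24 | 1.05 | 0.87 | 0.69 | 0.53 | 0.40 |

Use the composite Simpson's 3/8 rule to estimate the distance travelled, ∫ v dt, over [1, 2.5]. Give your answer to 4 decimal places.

h = 0.25, n = 6.
(3h/8)·[y₀ + 3y₁ + 3y₂ + 2y₃ + 3y₄ + 3y₅ + y₆] = 0.09375·(14.10) = 1.3219.

1.3219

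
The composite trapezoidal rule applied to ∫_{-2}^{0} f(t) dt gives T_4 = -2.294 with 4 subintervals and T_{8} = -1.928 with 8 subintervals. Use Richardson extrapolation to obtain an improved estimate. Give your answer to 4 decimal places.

R = (4·T_{8} − T_4) / 3 = (4·(-1.928) − (-2.294))/3 = (-5.418)/3 = -1.8060.

-1.8060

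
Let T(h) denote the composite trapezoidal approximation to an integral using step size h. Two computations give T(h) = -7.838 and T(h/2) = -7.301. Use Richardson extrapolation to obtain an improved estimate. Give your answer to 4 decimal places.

-7.1220

R = (4·T(h/2) − T(h)) / 3 = (4·(-7.301) − (-7.838))/3 = (-21.366)/3 = -7.1220.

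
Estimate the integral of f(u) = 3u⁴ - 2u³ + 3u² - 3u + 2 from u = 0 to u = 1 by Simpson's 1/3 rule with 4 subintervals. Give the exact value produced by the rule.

1.6015625

h = (1 − 0)/4 = 0.25.
Nodes u₀,…,u₄ = 0, 0.25, 0.5, 0.75, 1.
f(u) = 3u⁴ - 2u³ + 3u² - 3u + 2: f₀=2, f₁=1.41796875, f₂=1.1875, f₃=1.54296875, f₄=3.
(h/3)·[f₀ + 4f₁ + 2f₂ + 4f₃ + f₄] = 0.083333·(19.21875) = 1.6015625.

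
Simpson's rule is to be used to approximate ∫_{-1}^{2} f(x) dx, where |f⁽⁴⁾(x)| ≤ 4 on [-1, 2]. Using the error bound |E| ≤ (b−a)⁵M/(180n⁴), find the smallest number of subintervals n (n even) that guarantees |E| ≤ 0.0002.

14

Need 972/(180n⁴) ≤ 0.0002.
n⁴ ≥ 972/(180·0.0002) = 27000 ⇒ n ≥ 12.8186, so the smallest even n is 14. (n must be even for Simpson's rule.)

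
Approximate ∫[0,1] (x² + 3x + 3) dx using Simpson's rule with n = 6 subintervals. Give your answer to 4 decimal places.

4.8333

h = (1 − 0)/6 = 0.166667.
Nodes x₀,…,x₆ = 0, 0.166667, 0.333333, 0.5, 0.666667, 0.833333, 1.
f(x) = x² + 3x + 3: f₀=3, f₁=3.527778, f₂=4.111111, f₃=4.75, f₄=5.444444, f₅=6.194444, f₆=7.
(h/3)·[f₀ + 4f₁ + 2f₂ + 4f₃ + 2f₄ + 4f₅ + f₆] = 0.055556·(87) = 4.8333.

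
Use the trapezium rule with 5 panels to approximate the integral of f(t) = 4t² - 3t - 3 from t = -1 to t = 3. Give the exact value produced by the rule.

15.04

h = (3 − (-1))/5 = 0.8.
Nodes t₀,…,t₅ = -1, -0.2, 0.6, 1.4, 2.2, 3.
f(t) = 4t² - 3t - 3: f₀=4, f₁=-2.24, f₂=-3.36, f₃=0.64, f₄=9.76, f₅=24.
(h/2)·[f₀ + 2f₁ + 2f₂ + 2f₃ + 2f₄ + f₅] = 0.4·(37.6) = 15.04.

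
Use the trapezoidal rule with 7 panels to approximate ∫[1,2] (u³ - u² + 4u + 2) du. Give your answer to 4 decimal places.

h = (2 − 1)/7 = 0.142857.
Nodes u₀,…,u₇ = 1, 1.142857, 1.285714, 1.428571, 1.571429, 1.714286, 1.857143, 2.
f(u) = u³ - u² + 4u + 2: f₀=6, f₁=6.758017, f₂=7.615160, f₃=8.588921, f₄=9.696793, f₅=10.956268, f₆=12.384840, f₇=14.
(h/2)·[f₀ + 2f₁ + 2f₂ + 2f₃ + 2f₄ + 2f₅ + 2f₆ + f₇] = 0.071429·(132) = 9.4286.

9.4286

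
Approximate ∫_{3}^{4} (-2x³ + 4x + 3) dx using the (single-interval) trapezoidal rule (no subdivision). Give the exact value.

T = (b−a)/2 · [f(3) + f(4)] = 0.5·[(-39) + (-109)] = -74.

-74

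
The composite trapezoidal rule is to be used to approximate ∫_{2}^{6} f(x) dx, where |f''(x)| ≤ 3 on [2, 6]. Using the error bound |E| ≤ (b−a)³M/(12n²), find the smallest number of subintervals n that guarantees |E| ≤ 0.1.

13

Need 192/(12n²) ≤ 0.1.
n² ≥ 192/(12·0.1) = 160 ⇒ n ≥ 12.6491, so the smallest n is 13.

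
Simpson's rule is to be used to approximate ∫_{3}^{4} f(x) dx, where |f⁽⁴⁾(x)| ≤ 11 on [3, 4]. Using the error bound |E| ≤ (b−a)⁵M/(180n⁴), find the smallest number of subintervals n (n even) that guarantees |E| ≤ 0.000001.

Need 11/(180n⁴) ≤ 0.000001.
n⁴ ≥ 11/(180·0.000001) = 61111.1 ⇒ n ≥ 15.7228, so the smallest even n is 16. (n must be even for Simpson's rule.)

16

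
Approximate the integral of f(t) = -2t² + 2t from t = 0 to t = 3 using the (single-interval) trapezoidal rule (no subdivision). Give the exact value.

-18

T = (b−a)/2 · [f(0) + f(3)] = 1.5·[0 + (-12)] = -18.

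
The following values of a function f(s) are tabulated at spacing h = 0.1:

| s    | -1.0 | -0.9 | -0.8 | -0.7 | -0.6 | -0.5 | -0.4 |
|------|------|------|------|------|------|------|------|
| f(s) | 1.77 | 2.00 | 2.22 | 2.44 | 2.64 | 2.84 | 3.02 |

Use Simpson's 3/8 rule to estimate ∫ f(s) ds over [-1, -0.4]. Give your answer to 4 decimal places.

1.4539

h = 0.1, n = 6.
(3h/8)·[y₀ + 3y₁ + 3y₂ + 2y₃ + 3y₄ + 3y₅ + y₆] = 0.0375·(38.77) = 1.4539.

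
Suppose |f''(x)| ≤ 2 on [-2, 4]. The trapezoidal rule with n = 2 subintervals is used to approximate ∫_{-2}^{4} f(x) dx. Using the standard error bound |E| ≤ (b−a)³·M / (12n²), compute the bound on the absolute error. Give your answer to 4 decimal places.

|E| ≤ (6)³·2 / (12·2²) = 432/48 = 9.0000.

9.0000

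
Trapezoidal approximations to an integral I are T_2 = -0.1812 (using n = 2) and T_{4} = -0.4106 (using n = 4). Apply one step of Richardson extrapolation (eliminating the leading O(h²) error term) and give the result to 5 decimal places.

-0.48707

R = (4·T_{4} − T_2) / 3 = (4·(-0.4106) − (-0.1812))/3 = (-1.4612)/3 = -0.48707.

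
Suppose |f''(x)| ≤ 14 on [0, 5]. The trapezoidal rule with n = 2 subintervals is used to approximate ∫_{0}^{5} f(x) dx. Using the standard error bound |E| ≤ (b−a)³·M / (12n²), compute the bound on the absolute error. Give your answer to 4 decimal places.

|E| ≤ (5)³·14 / (12·2²) = 1750/48 = 36.4583.

36.4583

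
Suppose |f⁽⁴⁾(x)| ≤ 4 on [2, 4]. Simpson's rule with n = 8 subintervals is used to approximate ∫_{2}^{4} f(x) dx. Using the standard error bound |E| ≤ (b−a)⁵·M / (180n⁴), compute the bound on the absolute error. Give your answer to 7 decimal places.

|E| ≤ (2)⁵·4 / (180·8⁴) = 128/737280 = 0.0001736.

0.0001736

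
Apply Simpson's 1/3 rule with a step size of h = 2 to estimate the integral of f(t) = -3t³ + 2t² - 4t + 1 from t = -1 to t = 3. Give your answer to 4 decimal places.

-53.3333

h = (3 − (-1))/2 = 2.
Nodes t₀,…,t₂ = -1, 1, 3.
f(t) = -3t³ + 2t² - 4t + 1: f₀=10, f₁=-4, f₂=-74.
(h/3)·[f₀ + 4f₁ + f₂] = 0.666667·(-80) = -53.3333.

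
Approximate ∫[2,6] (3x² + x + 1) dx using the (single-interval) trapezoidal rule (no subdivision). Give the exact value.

T = (b−a)/2 · [f(2) + f(6)] = 2·[15 + 115] = 260.

260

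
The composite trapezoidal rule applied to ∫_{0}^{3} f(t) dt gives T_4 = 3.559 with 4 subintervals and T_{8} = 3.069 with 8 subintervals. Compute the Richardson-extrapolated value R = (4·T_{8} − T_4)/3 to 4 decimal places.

2.9057

R = (4·T_{8} − T_4) / 3 = (4·3.069 − 3.559)/3 = (8.717)/3 = 2.9057.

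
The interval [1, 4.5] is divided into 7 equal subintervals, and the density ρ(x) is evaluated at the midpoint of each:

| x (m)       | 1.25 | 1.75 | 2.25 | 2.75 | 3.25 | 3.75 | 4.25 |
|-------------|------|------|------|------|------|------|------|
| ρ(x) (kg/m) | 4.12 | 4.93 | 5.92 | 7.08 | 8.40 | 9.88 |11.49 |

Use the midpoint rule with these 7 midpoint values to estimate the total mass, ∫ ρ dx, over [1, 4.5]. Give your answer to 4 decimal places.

25.9100

h = 0.5, n = 7.
h·[y(m₁) + y(m₂) + y(m₃) + y(m₄) + y(m₅) + y(m₆) + y(m₇)] = 0.5·(51.82) = 25.9100.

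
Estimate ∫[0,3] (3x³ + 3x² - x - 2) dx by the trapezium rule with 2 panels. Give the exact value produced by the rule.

h = (3 − 0)/2 = 1.5.
Nodes x₀,…,x₂ = 0, 1.5, 3.
f(x) = 3x³ + 3x² - x - 2: f₀=-2, f₁=13.375, f₂=103.
(h/2)·[f₀ + 2f₁ + f₂] = 0.75·(127.75) = 95.8125.

95.8125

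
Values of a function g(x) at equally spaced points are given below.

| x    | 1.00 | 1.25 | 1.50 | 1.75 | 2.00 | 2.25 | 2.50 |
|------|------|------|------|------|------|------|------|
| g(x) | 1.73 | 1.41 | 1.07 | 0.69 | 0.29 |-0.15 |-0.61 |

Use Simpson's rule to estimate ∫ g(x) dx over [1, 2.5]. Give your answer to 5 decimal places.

0.97000

h = 0.25, n = 6.
(h/3)·[y₀ + 4y₁ + 2y₂ + 4y₃ + 2y₄ + 4y₅ + y₆] = 0.083333·(11.64) = 0.97000.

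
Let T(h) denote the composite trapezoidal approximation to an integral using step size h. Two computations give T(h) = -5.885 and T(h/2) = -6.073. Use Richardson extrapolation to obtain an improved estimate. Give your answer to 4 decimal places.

-6.1357

R = (4·T(h/2) − T(h)) / 3 = (4·(-6.073) − (-5.885))/3 = (-18.407)/3 = -6.1357.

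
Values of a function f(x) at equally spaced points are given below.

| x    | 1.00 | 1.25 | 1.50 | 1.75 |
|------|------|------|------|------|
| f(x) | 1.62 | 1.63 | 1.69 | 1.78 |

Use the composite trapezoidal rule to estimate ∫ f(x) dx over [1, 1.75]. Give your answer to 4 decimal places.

1.2550

h = 0.25, n = 3.
(h/2)·[y₀ + 2y₁ + 2y₂ + y₃] = 0.125·(10.04) = 1.2550.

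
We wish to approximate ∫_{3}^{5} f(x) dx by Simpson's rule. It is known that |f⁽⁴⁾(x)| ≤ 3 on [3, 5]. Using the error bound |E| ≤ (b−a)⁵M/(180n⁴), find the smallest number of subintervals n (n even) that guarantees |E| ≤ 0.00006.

10

Need 96/(180n⁴) ≤ 0.00006.
n⁴ ≥ 96/(180·0.00006) = 8888.89 ⇒ n ≥ 9.7098, so the smallest even n is 10. (n must be even for Simpson's rule.)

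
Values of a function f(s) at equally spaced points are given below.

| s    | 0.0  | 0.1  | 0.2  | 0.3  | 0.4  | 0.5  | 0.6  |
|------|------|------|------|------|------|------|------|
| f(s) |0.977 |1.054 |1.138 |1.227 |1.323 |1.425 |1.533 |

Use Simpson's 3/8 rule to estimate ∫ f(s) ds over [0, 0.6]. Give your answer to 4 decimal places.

0.7419

h = 0.1, n = 6.
(3h/8)·[y₀ + 3y₁ + 3y₂ + 2y₃ + 3y₄ + 3y₅ + y₆] = 0.0375·(19.784) = 0.7419.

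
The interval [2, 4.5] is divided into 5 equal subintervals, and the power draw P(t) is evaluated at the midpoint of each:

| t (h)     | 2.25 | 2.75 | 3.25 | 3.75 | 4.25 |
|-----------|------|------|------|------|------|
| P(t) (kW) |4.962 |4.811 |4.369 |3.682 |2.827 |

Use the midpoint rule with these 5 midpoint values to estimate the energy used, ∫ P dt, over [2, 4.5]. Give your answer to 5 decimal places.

10.32550

h = 0.5, n = 5.
h·[y(m₁) + y(m₂) + y(m₃) + y(m₄) + y(m₅)] = 0.5·(20.651) = 10.32550.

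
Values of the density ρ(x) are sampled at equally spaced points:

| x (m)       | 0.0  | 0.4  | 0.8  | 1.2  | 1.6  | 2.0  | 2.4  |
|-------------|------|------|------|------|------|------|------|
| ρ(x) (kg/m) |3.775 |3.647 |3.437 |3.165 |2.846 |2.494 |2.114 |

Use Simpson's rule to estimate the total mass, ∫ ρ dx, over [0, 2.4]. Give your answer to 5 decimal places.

h = 0.4, n = 6.
(h/3)·[y₀ + 4y₁ + 2y₂ + 4y₃ + 2y₄ + 4y₅ + y₆] = 0.133333·(55.679) = 7.42387.

7.42387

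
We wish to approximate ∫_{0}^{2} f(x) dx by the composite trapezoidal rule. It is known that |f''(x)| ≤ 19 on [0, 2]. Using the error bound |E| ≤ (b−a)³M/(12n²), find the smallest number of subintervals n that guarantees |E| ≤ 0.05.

Need 152/(12n²) ≤ 0.05.
n² ≥ 152/(12·0.05) = 253.333 ⇒ n ≥ 15.9164, so the smallest n is 16.

16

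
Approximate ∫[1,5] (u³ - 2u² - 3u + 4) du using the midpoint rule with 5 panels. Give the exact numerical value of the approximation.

h = (5 − 1)/5 = 0.8.
Midpoints m₁,…,m₅ = 1.4, 2.2, 3, 3.8, 4.6.
f(m₁)=-1.376, f(m₂)=-1.632, f(m₃)=4, f(m₄)=18.592, f(m₅)=45.216.
h·[f(m₁) + f(m₂) + f(m₃) + f(m₄) + f(m₅)] = 0.8·(64.8) = 51.84.

51.84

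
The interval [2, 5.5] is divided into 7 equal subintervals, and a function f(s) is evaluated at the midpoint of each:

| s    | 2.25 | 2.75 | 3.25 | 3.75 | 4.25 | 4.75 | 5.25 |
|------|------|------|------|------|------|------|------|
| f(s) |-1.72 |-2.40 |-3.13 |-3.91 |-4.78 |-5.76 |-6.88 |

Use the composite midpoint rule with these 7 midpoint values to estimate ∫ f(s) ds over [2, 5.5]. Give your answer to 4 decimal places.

h = 0.5, n = 7.
h·[y(m₁) + y(m₂) + y(m₃) + y(m₄) + y(m₅) + y(m₆) + y(m₇)] = 0.5·(-28.58) = -14.2900.

-14.2900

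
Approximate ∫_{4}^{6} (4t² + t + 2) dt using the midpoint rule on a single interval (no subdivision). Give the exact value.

M = (b−a)·f(5) = 2·(107) = 214.

214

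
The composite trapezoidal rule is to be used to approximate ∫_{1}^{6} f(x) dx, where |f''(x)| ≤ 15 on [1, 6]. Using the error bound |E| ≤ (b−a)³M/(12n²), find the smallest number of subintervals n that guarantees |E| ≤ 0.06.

52

Need 1875/(12n²) ≤ 0.06.
n² ≥ 1875/(12·0.06) = 2604.17 ⇒ n ≥ 51.0310, so the smallest n is 52.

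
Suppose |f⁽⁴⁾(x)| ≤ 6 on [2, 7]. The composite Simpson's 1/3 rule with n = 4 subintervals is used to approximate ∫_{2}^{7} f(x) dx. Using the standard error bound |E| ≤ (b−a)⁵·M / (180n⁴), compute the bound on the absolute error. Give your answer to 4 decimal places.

|E| ≤ (5)⁵·6 / (180·4⁴) = 18750/46080 = 0.4069.

0.4069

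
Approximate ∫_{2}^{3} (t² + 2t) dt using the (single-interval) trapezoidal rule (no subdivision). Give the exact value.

11.5

T = (b−a)/2 · [f(2) + f(3)] = 0.5·[8 + 15] = 11.5.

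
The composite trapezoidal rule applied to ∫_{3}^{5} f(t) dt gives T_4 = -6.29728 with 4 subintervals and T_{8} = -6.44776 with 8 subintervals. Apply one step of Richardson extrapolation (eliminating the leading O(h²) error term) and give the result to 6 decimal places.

R = (4·T_{8} − T_4) / 3 = (4·(-6.44776) − (-6.29728))/3 = (-19.49376)/3 = -6.497920.

-6.497920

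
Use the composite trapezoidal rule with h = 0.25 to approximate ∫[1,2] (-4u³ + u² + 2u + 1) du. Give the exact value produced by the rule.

h = (2 − 1)/4 = 0.25.
Nodes u₀,…,u₄ = 1, 1.25, 1.5, 1.75, 2.
f(u) = -4u³ + u² + 2u + 1: f₀=0, f₁=-2.75, f₂=-7.25, f₃=-13.875, f₄=-23.
(h/2)·[f₀ + 2f₁ + 2f₂ + 2f₃ + f₄] = 0.125·(-70.75) = -8.84375.

-8.84375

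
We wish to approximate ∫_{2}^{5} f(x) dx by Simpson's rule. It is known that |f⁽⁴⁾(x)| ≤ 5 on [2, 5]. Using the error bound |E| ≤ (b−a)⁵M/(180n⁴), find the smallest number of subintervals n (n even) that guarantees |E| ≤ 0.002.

Need 1215/(180n⁴) ≤ 0.002.
n⁴ ≥ 1215/(180·0.002) = 3375 ⇒ n ≥ 7.6220, so the smallest even n is 8. (n must be even for Simpson's rule.)

8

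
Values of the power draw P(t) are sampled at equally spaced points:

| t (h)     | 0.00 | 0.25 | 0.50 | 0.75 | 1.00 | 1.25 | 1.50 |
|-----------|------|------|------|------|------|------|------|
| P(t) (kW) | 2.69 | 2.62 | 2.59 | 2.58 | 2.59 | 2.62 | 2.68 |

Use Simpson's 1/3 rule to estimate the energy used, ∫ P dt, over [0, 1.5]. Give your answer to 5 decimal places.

3.91750

h = 0.25, n = 6.
(h/3)·[y₀ + 4y₁ + 2y₂ + 4y₃ + 2y₄ + 4y₅ + y₆] = 0.083333·(47.01) = 3.91750.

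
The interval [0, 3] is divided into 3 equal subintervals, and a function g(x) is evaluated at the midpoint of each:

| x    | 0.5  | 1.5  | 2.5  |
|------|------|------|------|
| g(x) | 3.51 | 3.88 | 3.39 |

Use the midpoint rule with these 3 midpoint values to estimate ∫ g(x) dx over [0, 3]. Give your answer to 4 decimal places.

10.7800

h = 1, n = 3.
h·[y(m₁) + y(m₂) + y(m₃)] = 1·(10.78) = 10.7800.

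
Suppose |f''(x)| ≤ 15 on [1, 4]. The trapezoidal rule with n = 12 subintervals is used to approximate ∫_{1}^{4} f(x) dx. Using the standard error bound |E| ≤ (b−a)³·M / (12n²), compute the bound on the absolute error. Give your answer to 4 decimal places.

|E| ≤ (3)³·15 / (12·12²) = 405/1728 = 0.2344.

0.2344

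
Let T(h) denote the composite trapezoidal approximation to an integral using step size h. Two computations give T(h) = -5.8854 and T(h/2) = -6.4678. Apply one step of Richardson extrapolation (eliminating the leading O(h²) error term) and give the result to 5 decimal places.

R = (4·T(h/2) − T(h)) / 3 = (4·(-6.4678) − (-5.8854))/3 = (-19.9858)/3 = -6.66193.

-6.66193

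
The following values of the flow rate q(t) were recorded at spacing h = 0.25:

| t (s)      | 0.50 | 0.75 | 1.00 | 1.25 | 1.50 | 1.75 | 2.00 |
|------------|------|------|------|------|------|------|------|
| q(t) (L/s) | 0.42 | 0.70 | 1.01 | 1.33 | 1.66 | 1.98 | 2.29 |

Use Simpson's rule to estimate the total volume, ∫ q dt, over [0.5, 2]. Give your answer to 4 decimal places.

h = 0.25, n = 6.
(h/3)·[y₀ + 4y₁ + 2y₂ + 4y₃ + 2y₄ + 4y₅ + y₆] = 0.083333·(24.09) = 2.0075.

2.0075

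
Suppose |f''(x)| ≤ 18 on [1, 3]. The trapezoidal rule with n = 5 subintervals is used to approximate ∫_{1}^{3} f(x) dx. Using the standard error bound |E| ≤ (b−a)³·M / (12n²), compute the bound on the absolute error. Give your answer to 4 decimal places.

0.4800

|E| ≤ (2)³·18 / (12·5²) = 144/300 = 0.4800.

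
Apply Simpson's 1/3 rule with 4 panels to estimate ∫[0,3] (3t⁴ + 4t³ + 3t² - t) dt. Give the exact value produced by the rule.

249.6796875

h = (3 − 0)/4 = 0.75.
Nodes t₀,…,t₄ = 0, 0.75, 1.5, 2.25, 3.
f(t) = 3t⁴ + 4t³ + 3t² - t: f₀=0, f₁=3.57421875, f₂=33.9375, f₃=135.38671875, f₄=375.
(h/3)·[f₀ + 4f₁ + 2f₂ + 4f₃ + f₄] = 0.25·(998.71875) = 249.6796875.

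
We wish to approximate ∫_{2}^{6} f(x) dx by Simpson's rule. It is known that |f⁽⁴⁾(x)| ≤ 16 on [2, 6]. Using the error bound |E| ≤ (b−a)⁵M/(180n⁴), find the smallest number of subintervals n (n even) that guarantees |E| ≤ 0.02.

10

Need 16384/(180n⁴) ≤ 0.02.
n⁴ ≥ 16384/(180·0.02) = 4551.11 ⇒ n ≥ 8.2135, so the smallest even n is 10. (n must be even for Simpson's rule.)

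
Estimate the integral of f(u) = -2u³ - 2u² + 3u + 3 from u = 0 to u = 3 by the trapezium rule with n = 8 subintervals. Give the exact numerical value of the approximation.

-36.7734375

h = (3 − 0)/8 = 0.375.
Nodes u₀,…,u₈ = 0, 0.375, 0.75, 1.125, 1.5, 1.875, 2.25, 2.625, 3.
f(u) = -2u³ - 2u² + 3u + 3: f₀=3, f₁=3.73828125, f₂=3.28125, f₃=0.99609375, f₄=-3.75, f₅=-11.58984375, f₆=-23.15625, f₇=-39.08203125, f₈=-60.
(h/2)·[f₀ + 2f₁ + 2f₂ + 2f₃ + 2f₄ + 2f₅ + 2f₆ + 2f₇ + f₈] = 0.1875·(-196.125) = -36.7734375.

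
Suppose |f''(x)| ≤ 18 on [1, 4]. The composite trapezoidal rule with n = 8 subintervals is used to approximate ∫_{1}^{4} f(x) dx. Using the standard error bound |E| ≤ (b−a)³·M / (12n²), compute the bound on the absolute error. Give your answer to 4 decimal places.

0.6328

|E| ≤ (3)³·18 / (12·8²) = 486/768 = 0.6328.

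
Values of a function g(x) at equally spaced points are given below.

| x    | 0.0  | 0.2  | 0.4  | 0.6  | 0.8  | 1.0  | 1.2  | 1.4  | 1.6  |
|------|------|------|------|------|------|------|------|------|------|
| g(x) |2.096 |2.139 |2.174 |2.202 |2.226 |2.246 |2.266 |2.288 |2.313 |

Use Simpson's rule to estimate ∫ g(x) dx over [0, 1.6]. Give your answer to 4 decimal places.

h = 0.2, n = 8.
(h/3)·[y₀ + 4y₁ + 2y₂ + 4y₃ + 2y₄ + 4y₅ + 2y₆ + 4y₇ + y₈] = 0.066667·(53.241) = 3.5494.

3.5494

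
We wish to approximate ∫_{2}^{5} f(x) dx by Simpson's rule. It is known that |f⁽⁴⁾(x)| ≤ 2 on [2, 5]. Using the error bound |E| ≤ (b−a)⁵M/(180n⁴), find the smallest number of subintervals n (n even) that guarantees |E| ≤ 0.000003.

32

Need 486/(180n⁴) ≤ 0.000003.
n⁴ ≥ 486/(180·0.000003) = 900000 ⇒ n ≥ 30.8007, so the smallest even n is 32. (n must be even for Simpson's rule.)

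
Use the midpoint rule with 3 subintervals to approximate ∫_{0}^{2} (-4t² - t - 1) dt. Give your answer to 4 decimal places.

h = (2 − 0)/3 = 0.666667.
Midpoints m₁,…,m₃ = 0.333333, 1, 1.666667.
f(m₁)=-1.777778, f(m₂)=-6, f(m₃)=-13.777778.
h·[f(m₁) + f(m₂) + f(m₃)] = 0.666667·(-21.555556) = -14.3704.

-14.3704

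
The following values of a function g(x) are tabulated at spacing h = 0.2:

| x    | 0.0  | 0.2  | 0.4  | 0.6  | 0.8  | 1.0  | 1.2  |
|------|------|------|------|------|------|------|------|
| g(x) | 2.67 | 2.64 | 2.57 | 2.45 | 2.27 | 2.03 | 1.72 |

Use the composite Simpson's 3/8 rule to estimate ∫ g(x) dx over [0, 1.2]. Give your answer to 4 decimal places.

2.8365

h = 0.2, n = 6.
(3h/8)·[y₀ + 3y₁ + 3y₂ + 2y₃ + 3y₄ + 3y₅ + y₆] = 0.075·(37.82) = 2.8365.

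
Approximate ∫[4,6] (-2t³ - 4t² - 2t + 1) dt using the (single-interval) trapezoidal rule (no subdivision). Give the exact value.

-786

T = (b−a)/2 · [f(4) + f(6)] = 1·[(-199) + (-587)] = -786.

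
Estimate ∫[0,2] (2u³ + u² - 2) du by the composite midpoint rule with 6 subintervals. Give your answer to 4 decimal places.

h = (2 − 0)/6 = 0.333333.
Midpoints m₁,…,m₆ = 0.166667, 0.5, 0.833333, 1.166667, 1.5, 1.833333.
f(m₁)=-1.962963, f(m₂)=-1.5, f(m₃)=-0.148148, f(m₄)=2.537037, f(m₅)=7, f(m₆)=13.685185.
h·[f(m₁) + f(m₂) + f(m₃) + f(m₄) + f(m₅) + f(m₆)] = 0.333333·(19.611111) = 6.5370.

6.5370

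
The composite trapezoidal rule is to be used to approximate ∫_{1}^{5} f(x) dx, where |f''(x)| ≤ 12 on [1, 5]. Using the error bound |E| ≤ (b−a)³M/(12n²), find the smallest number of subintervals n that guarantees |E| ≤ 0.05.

36

Need 768/(12n²) ≤ 0.05.
n² ≥ 768/(12·0.05) = 1280 ⇒ n ≥ 35.7771, so the smallest n is 36.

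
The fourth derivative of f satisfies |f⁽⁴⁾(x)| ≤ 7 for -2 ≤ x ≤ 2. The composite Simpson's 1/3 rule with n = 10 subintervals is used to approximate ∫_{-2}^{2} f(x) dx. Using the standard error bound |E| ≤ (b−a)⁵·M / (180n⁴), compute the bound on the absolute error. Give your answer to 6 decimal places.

|E| ≤ (4)⁵·7 / (180·10⁴) = 7168/1800000 = 0.003982.

0.003982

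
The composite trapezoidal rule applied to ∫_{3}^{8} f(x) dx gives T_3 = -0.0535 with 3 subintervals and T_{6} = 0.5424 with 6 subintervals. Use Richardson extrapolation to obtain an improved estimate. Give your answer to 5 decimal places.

R = (4·T_{6} − T_3) / 3 = (4·0.5424 − (-0.0535))/3 = (2.2231)/3 = 0.74103.

0.74103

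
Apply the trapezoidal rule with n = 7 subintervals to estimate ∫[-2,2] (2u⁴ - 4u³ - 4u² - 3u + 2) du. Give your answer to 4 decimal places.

h = (2 − (-2))/7 = 0.571429.
Nodes u₀,…,u₇ = -2, -1.428571, -0.857143, -0.285714, 0.285714, 0.857143, 1.428571, 2.
f(u) = 2u⁴ - 4u³ - 4u² - 3u + 2: f₀=56, f₁=18.114119, f₂=5.231154, f₃=2.637234, f₄=0.736360, f₅=-4.949604, f₆=-13.780925, f₇=-20.
(h/2)·[f₀ + 2f₁ + 2f₂ + 2f₃ + 2f₄ + 2f₅ + 2f₆ + f₇] = 0.285714·(51.976676) = 14.8505.

14.8505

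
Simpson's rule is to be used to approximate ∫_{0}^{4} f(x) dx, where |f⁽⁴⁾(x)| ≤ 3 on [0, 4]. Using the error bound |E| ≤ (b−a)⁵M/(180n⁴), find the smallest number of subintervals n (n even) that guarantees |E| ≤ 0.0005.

Need 3072/(180n⁴) ≤ 0.0005.
n⁴ ≥ 3072/(180·0.0005) = 34133.3 ⇒ n ≥ 13.5924, so the smallest even n is 14. (n must be even for Simpson's rule.)

14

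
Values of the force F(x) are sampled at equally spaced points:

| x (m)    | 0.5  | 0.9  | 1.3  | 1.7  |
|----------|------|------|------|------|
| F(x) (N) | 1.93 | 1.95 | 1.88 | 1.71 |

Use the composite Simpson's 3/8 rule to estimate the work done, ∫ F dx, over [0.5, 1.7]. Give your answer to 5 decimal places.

h = 0.4, n = 3.
(3h/8)·[y₀ + 3y₁ + 3y₂ + y₃] = 0.15·(15.13) = 2.26950.

2.26950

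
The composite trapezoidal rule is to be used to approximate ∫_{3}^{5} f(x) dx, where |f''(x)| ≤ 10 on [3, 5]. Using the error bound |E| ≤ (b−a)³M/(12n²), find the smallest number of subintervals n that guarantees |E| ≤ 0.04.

13

Need 80/(12n²) ≤ 0.04.
n² ≥ 80/(12·0.04) = 166.667 ⇒ n ≥ 12.9099, so the smallest n is 13.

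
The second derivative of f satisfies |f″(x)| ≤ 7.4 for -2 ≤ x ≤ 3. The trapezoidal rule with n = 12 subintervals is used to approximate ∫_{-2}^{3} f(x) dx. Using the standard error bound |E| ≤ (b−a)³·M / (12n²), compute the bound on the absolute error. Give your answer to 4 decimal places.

0.5353

|E| ≤ (5)³·7.4 / (12·12²) = 925/1728 = 0.5353.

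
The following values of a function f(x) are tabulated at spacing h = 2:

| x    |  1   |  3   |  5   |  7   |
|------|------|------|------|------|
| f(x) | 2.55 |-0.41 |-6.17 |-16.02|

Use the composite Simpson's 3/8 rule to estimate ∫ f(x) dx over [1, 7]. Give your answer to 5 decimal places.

-24.90750

h = 2, n = 3.
(3h/8)·[y₀ + 3y₁ + 3y₂ + y₃] = 0.75·(-33.21) = -24.90750.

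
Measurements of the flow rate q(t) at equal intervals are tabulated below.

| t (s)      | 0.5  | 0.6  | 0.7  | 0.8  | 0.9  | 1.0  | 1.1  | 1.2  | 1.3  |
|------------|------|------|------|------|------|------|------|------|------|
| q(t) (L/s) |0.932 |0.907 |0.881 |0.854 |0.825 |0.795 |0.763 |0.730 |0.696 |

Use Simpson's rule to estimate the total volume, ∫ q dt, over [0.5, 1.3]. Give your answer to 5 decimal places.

h = 0.1, n = 8.
(h/3)·[y₀ + 4y₁ + 2y₂ + 4y₃ + 2y₄ + 4y₅ + 2y₆ + 4y₇ + y₈] = 0.033333·(19.710) = 0.65700.

0.65700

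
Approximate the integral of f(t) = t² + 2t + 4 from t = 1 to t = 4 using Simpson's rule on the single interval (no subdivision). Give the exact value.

48

S = (b−a)/6 · [f(1) + 4f(2.5) + f(4)] = 0.5·[7 + 4·15.25 + 28] = 48.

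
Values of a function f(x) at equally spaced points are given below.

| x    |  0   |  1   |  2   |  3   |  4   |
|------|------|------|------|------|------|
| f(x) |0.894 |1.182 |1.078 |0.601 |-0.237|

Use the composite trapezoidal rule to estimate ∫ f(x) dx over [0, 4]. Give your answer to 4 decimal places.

h = 1, n = 4.
(h/2)·[y₀ + 2y₁ + 2y₂ + 2y₃ + y₄] = 0.5·(6.379) = 3.1895.

3.1895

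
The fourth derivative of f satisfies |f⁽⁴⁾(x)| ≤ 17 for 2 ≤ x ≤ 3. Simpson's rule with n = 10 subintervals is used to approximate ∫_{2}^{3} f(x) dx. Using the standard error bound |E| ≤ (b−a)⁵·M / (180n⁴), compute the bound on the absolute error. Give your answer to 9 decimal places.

0.000009444

|E| ≤ (1)⁵·17 / (180·10⁴) = 17/1800000 = 0.000009444.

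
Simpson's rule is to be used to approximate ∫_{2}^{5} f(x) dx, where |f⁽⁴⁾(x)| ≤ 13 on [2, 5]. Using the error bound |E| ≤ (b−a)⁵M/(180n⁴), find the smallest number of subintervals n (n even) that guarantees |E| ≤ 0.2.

Need 3159/(180n⁴) ≤ 0.2.
n⁴ ≥ 3159/(180·0.2) = 87.75 ⇒ n ≥ 3.0606, so the smallest even n is 4. (n must be even for Simpson's rule.)

4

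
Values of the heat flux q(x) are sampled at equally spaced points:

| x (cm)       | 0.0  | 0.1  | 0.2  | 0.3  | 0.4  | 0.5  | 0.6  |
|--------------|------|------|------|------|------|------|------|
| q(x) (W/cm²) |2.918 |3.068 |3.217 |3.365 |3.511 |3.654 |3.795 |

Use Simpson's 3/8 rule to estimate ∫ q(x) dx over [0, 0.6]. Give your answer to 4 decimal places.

h = 0.1, n = 6.
(3h/8)·[y₀ + 3y₁ + 3y₂ + 2y₃ + 3y₄ + 3y₅ + y₆] = 0.0375·(53.793) = 2.0172.

2.0172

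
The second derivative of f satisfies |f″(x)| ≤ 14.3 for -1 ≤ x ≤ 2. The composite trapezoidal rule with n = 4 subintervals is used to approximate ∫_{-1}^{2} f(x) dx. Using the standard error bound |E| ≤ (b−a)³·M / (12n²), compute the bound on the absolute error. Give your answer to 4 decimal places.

|E| ≤ (3)³·14.3 / (12·4²) = 386.1/192 = 2.0109.

2.0109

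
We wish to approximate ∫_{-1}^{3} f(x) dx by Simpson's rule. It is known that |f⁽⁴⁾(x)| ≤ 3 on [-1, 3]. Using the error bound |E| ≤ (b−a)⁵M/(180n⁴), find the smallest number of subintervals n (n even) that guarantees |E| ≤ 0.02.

Need 3072/(180n⁴) ≤ 0.02.
n⁴ ≥ 3072/(180·0.02) = 853.333 ⇒ n ≥ 5.4048, so the smallest even n is 6. (n must be even for Simpson's rule.)

6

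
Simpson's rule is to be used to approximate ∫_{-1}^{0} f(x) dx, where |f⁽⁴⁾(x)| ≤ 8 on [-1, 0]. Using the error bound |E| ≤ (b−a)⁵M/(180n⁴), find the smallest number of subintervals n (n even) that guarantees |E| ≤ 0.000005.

Need 8/(180n⁴) ≤ 0.000005.
n⁴ ≥ 8/(180·0.000005) = 8888.89 ⇒ n ≥ 9.7098, so the smallest even n is 10. (n must be even for Simpson's rule.)

10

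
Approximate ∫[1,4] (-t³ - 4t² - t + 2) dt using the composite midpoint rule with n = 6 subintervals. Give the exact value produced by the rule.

h = (4 − 1)/6 = 0.5.
Midpoints m₁,…,m₆ = 1.25, 1.75, 2.25, 2.75, 3.25, 3.75.
f(m₁)=-7.453125, f(m₂)=-17.359375, f(m₃)=-31.890625, f(m₄)=-51.796875, f(m₅)=-77.828125, f(m₆)=-110.734375.
h·[f(m₁) + f(m₂) + f(m₃) + f(m₄) + f(m₅) + f(m₆)] = 0.5·(-297.0625) = -148.53125.

-148.53125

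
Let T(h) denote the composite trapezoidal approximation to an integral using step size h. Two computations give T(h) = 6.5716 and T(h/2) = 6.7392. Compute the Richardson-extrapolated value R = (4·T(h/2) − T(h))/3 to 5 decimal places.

6.79507

R = (4·T(h/2) − T(h)) / 3 = (4·6.7392 − 6.5716)/3 = (20.3852)/3 = 6.79507.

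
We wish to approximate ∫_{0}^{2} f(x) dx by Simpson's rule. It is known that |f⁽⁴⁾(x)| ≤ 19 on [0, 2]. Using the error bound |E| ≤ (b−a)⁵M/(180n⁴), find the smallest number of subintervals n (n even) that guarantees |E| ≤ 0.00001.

Need 608/(180n⁴) ≤ 0.00001.
n⁴ ≥ 608/(180·0.00001) = 337778 ⇒ n ≥ 24.1078, so the smallest even n is 26. (n must be even for Simpson's rule.)

26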